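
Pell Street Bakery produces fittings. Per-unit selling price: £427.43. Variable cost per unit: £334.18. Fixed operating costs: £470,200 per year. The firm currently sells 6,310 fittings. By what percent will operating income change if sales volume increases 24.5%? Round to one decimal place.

+122.0%

Contribution at this volume is 6,310 × £93.25 = £588,407.50.
Operating income = contribution − fixed costs = £588,407.50 − £470,200 = £118,207.50.
Degree of operating leverage = £588,407.50 / £118,207.50 = 4.9778.
%ΔEBIT = DOL × %ΔSales = 4.9778 × +24.5% = +122.0%.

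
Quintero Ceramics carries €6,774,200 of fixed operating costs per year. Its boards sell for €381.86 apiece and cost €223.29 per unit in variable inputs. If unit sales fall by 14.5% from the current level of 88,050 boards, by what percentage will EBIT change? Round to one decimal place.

Total contribution margin = 88,050 × €158.57 = €13,962,088.50.
Operating income = contribution − fixed costs = €13,962,088.50 − €6,774,200 = €7,187,888.50.
Degree of operating leverage = €13,962,088.50 / €7,187,888.50 = 1.9424.
Operating income changes by 1.9424 × -14.5% = -28.2%.

-28.2%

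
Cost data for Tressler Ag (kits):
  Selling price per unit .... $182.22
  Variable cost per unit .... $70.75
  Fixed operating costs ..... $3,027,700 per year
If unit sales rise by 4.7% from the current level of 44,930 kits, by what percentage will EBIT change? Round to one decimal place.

At 44,930 units, contribution = 44,930 × $111.47 = $5,008,347.10.
Subtracting fixed costs: EBIT = $5,008,347.10 − $3,027,700 = $1,980,647.10.
Degree of operating leverage = $5,008,347.10 / $1,980,647.10 = 2.5286.
%ΔEBIT = DOL × %ΔSales = 2.5286 × +4.7% = +11.9%.

+11.9%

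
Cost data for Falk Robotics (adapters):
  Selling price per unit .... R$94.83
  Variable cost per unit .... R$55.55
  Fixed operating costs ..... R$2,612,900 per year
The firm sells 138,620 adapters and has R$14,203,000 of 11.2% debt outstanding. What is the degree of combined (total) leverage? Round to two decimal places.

Contribution at this volume is 138,620 × R$39.28 = R$5,444,993.60.
Operating income = contribution − fixed costs = R$5,444,993.60 − R$2,612,900 = R$2,832,093.60. Interest = R$1,590,736.00.
DOL = R$5,444,993.60 ÷ R$2,832,093.60 = 1.9226; DFL = R$2,832,093.60 ÷ R$1,241,357.60 = 2.2814.
DCL = DOL × DFL = 1.9226 × 2.2814 = 4.3862.

4.39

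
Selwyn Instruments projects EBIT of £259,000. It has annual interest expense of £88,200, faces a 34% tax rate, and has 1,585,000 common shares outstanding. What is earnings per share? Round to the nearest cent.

Interest = £88,200.00, so EBT = £259,000 − £88,200.00 = £170,800.00.
After tax at 34%: net income = £170,800.00 × 0.66 = £112,728.00.
EPS = £112,728.00 ÷ 1,585,000 = £0.07.

£0.07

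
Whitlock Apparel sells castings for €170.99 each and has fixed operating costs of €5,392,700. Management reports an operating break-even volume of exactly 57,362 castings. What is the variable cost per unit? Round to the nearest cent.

€76.98

Contribution per unit must be FC / Q = €5,392,700 / 57,362 = €94.0117.
Variable cost per unit = €170.99 − €94.0117 = €76.98.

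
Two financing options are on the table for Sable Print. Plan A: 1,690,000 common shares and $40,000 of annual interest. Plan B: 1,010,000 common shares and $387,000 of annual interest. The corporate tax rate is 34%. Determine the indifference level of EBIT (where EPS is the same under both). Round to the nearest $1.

$902,397

Set EPS_A = EPS_B: (EBIT − $40,000)(1 − 0.34) ÷ 1,690,000 = (EBIT − $387,000)(1 − 0.34) ÷ 1,010,000.
The (1 − t) factor cancels: (EBIT − 40,000) × 1,010,000 = (EBIT − 387,000) × 1,690,000.
EBIT × (1,690,000 − 1,010,000) = 387,000 × 1,690,000 − 40,000 × 1,010,000 = 613,630,000,000, so EBIT = 613,630,000,000 ÷ 680,000 = 902,397.06.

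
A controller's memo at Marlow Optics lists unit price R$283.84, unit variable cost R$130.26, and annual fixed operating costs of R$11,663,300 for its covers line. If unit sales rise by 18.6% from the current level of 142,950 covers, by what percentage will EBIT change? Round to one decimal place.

Contribution at this volume is 142,950 × R$153.58 = R$21,954,261.00.
Operating income = contribution − fixed costs = R$21,954,261.00 − R$11,663,300 = R$10,290,961.00.
DOL = contribution ÷ EBIT = R$21,954,261.00 ÷ R$10,290,961.00 = 2.1334.
%ΔEBIT = DOL × %ΔSales = 2.1334 × +18.6% = +39.7%.

+39.7%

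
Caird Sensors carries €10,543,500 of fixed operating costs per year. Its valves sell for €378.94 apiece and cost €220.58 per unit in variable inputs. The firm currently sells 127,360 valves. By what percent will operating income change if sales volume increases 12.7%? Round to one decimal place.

+26.6%

Contribution at this volume is 127,360 × €158.36 = €20,168,729.60.
Subtracting fixed costs: EBIT = €20,168,729.60 − €10,543,500 = €9,625,229.60.
So DOL = total CM / EBIT = €20,168,729.60 / €9,625,229.60 = 2.0954.
%ΔEBIT = DOL × %ΔSales = 2.0954 × +12.7% = +26.6%.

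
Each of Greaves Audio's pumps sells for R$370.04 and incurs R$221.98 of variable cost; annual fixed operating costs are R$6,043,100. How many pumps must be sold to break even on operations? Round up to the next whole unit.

40,816 pumps

Unit CM = price − variable cost = R$370.04 − R$221.98 = R$148.06.
Break-even Q = R$6,043,100 / R$148.06 = 40,815.21 → 40,816 pumps.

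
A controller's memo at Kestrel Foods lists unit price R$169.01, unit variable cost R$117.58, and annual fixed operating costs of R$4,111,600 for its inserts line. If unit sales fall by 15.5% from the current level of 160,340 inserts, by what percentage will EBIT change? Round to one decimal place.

-30.9%

Total contribution margin = 160,340 × R$51.43 = R$8,246,286.20.
Operating income = contribution − fixed costs = R$8,246,286.20 − R$4,111,600 = R$4,134,686.20.
DOL = contribution ÷ EBIT = R$8,246,286.20 ÷ R$4,134,686.20 = 1.9944.
So EBIT moves 1.9944 × (-15.5%) = -30.9%.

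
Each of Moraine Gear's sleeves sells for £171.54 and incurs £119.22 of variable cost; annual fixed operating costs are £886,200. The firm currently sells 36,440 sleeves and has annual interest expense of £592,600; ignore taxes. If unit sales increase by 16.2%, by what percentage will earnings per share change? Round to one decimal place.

Total contribution margin = 36,440 × £52.32 = £1,906,540.80.
EBIT = £1,906,540.80 − £886,200 = £1,020,340.80.
After interest of £592,600.00, pre-tax earnings = £427,740.80.
Degree of combined leverage = contribution ÷ (EBIT − I) = £1,906,540.80 ÷ £427,740.80 = 4.4572.
EPS therefore changes by 4.4572 × (+16.2%) = +72.2%.

+72.2%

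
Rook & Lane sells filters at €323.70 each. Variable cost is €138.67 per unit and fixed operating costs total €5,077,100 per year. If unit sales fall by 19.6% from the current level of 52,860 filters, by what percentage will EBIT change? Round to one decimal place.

-40.8%

Contribution at this volume is 52,860 × €185.03 = €9,780,685.80.
Operating income = contribution − fixed costs = €9,780,685.80 − €5,077,100 = €4,703,585.80.
Degree of operating leverage = €9,780,685.80 / €4,703,585.80 = 2.0794.
%ΔEBIT = DOL × %ΔSales = 2.0794 × -19.6% = -40.8%.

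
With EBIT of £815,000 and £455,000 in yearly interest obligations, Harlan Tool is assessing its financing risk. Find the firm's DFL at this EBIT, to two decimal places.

2.26

Annual interest charges come to £455,000.00.
Degree of financial leverage = EBIT / (EBIT − interest) = £815,000 / £360,000.00 = 2.2639.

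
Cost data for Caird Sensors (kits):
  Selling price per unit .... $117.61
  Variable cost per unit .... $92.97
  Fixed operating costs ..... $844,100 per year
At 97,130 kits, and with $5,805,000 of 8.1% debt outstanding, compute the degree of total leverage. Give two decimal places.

2.22

At 97,130 units, contribution = 97,130 × $24.64 = $2,393,283.20.
Operating income = contribution − fixed costs = $2,393,283.20 − $844,100 = $1,549,183.20. Interest = $470,205.00.
DOL = $2,393,283.20 ÷ $1,549,183.20 = 1.5449; DFL = $1,549,183.20 ÷ $1,078,978.20 = 1.4358.
DCL = DOL × DFL = 1.5449 × 1.4358 = 2.2182.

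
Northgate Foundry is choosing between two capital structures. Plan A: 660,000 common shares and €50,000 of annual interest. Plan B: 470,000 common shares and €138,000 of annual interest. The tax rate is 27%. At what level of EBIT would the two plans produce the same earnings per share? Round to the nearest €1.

Set EPS_A = EPS_B: (EBIT − €50,000)(1 − 0.27) ÷ 660,000 = (EBIT − €138,000)(1 − 0.27) ÷ 470,000.
Cancelling (1 − t) and cross-multiplying: 470,000·(EBIT − 50,000) = 660,000·(EBIT − 138,000).
Solving, EBIT = (138,000·660,000 − 50,000·470,000) / (660,000 − 470,000) = 67,580,000,000 / 190,000 = 355,684.21.

€355,684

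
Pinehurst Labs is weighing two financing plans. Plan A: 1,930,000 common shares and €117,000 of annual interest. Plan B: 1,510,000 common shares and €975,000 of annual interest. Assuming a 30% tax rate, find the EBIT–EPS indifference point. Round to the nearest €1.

Set EPS_A = EPS_B: (EBIT − €117,000)(1 − 0.30) ÷ 1,930,000 = (EBIT − €975,000)(1 − 0.30) ÷ 1,510,000.
The (1 − t) factor cancels: (EBIT − 117,000) × 1,510,000 = (EBIT − 975,000) × 1,930,000.
EBIT × (1,930,000 − 1,510,000) = 975,000 × 1,930,000 − 117,000 × 1,510,000 = 1,705,080,000,000, so EBIT = 1,705,080,000,000 ÷ 420,000 = 4,059,714.29.

€4,059,714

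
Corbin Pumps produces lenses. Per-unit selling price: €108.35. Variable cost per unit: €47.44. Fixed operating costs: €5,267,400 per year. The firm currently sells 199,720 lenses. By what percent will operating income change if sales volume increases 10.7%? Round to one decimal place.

+18.9%

Total contribution margin = 199,720 × €60.91 = €12,164,945.20.
Subtracting fixed costs: EBIT = €12,164,945.20 − €5,267,400 = €6,897,545.20.
DOL = contribution ÷ EBIT = €12,164,945.20 ÷ €6,897,545.20 = 1.7637.
Operating income changes by 1.7637 × +10.7% = +18.9%.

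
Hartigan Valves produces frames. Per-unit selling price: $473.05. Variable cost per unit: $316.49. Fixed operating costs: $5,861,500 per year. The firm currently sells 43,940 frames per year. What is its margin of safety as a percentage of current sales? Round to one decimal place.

Contribution margin per unit = $473.05 − $316.49 = $156.56. Break-even units = $5,861,500 ÷ $156.56 = 37,439.32; break-even revenue = 37,439.32 × $473.05 = $17,710,670.51.
Current sales = 43,940 × $473.05 = $20,785,817.00.
Margin of safety = ($20,785,817.00 − $17,710,670.51) ÷ $20,785,817.00 = 14.8%.

14.8%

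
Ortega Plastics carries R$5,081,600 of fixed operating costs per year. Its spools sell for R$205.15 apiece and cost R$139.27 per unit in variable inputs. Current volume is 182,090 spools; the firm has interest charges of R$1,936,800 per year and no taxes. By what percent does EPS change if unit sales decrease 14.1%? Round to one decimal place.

-34.0%

Total contribution margin = 182,090 × R$65.88 = R$11,996,089.20.
Operating income = contribution − fixed costs = R$11,996,089.20 − R$5,081,600 = R$6,914,489.20.
After interest of R$1,936,800.00, pre-tax earnings = R$4,977,689.20.
DCL = total CM / (EBIT − I) = R$11,996,089.20 / R$4,977,689.20 = 2.4100.
%ΔEPS = DCL × %ΔSales = 2.4100 × -14.1% = -34.0%.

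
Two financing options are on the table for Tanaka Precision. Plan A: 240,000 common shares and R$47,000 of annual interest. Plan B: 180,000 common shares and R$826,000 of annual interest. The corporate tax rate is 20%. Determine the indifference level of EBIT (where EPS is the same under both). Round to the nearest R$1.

R$3,163,000

Set EPS_A = EPS_B: (EBIT − R$47,000)(1 − 0.20) ÷ 240,000 = (EBIT − R$826,000)(1 − 0.20) ÷ 180,000.
Cancelling (1 − t) and cross-multiplying: 180,000·(EBIT − 47,000) = 240,000·(EBIT − 826,000).
Solving, EBIT = (826,000·240,000 − 47,000·180,000) / (240,000 − 180,000) = 189,780,000,000 / 60,000 = 3,163,000.00.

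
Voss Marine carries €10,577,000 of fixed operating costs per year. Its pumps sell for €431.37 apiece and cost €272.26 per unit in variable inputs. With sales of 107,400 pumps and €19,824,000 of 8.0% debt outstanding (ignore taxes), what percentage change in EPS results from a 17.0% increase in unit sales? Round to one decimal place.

+59.0%

Contribution at this volume is 107,400 × €159.11 = €17,088,414.00.
EBIT = €17,088,414.00 − €10,577,000 = €6,511,414.00.
Interest = €1,585,920.00, so EBIT − I = €4,925,494.00.
Degree of combined leverage = contribution ÷ (EBIT − I) = €17,088,414.00 ÷ €4,925,494.00 = 3.4694.
%ΔEPS = DCL × %ΔSales = 3.4694 × +17.0% = +59.0%.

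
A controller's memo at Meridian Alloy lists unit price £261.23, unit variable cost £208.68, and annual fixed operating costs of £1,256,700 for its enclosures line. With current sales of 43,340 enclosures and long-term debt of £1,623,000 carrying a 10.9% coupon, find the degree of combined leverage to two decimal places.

2.70

At 43,340 units, contribution = 43,340 × £52.55 = £2,277,517.00.
Subtracting fixed costs: EBIT = £2,277,517.00 − £1,256,700 = £1,020,817.00. Interest = £176,907.00.
DOL = £2,277,517.00 ÷ £1,020,817.00 = 2.2311; DFL = £1,020,817.00 ÷ £843,910.00 = 1.2096.
Combined leverage = 2.2311 × 1.2096 = 2.6987.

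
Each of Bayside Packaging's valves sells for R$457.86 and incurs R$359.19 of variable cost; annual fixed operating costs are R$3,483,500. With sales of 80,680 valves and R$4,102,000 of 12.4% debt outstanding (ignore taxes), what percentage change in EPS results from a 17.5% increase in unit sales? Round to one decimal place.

Contribution at this volume is 80,680 × R$98.67 = R$7,960,695.60.
Subtracting fixed costs: EBIT = R$7,960,695.60 − R$3,483,500 = R$4,477,195.60.
After interest of R$508,648.00, pre-tax earnings = R$3,968,547.60.
DCL = total CM / (EBIT − I) = R$7,960,695.60 / R$3,968,547.60 = 2.0059.
%ΔEPS = DCL × %ΔSales = 2.0059 × +17.5% = +35.1%.

+35.1%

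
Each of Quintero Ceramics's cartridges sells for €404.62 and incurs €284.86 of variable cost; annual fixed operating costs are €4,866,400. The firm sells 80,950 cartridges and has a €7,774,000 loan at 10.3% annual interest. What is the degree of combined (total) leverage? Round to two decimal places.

Total contribution margin = 80,950 × €119.76 = €9,694,572.00.
Subtracting fixed costs: EBIT = €9,694,572.00 − €4,866,400 = €4,828,172.00. Interest = €800,722.00, so EBIT − I = €4,027,450.00.
Degree of total leverage = total CM / (EBIT − interest) = €9,694,572.00 / €4,027,450.00 = 2.4071.

2.41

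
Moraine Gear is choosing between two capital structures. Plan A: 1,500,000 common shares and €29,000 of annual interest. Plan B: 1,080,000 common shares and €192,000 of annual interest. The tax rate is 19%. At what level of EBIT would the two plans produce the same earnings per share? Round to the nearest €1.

Set EPS_A = EPS_B: (EBIT − €29,000)(1 − 0.19) ÷ 1,500,000 = (EBIT − €192,000)(1 − 0.19) ÷ 1,080,000.
Cancelling (1 − t) and cross-multiplying: 1,080,000·(EBIT − 29,000) = 1,500,000·(EBIT − 192,000).
EBIT × (1,500,000 − 1,080,000) = 192,000 × 1,500,000 − 29,000 × 1,080,000 = 256,680,000,000, so EBIT = 256,680,000,000 ÷ 420,000 = 611,142.86.

€611,143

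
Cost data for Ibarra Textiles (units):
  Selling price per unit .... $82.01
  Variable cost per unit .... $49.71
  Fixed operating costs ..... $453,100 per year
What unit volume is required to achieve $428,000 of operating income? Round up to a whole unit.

27,279 units

Each unit contributes $82.01 − $49.71 = $32.30.
Required volume = (fixed costs + target profit) ÷ CM = ($453,100 + $428,000) ÷ $32.30 = 27,278.64, so 27,279 units.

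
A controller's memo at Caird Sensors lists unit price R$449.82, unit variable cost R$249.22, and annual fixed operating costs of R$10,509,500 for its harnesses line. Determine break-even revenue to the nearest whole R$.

R$23,566,218

Contribution margin per unit = R$449.82 − R$249.22 = R$200.60, a CM ratio of R$200.60 ÷ R$449.82 = 0.4460.
Break-even sales = FC ÷ CM ratio = R$10,509,500 × R$449.82 / R$200.60 = R$23,566,218.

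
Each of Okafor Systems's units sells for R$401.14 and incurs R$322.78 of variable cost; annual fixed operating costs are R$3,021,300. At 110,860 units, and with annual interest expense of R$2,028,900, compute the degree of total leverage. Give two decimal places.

2.39

Total contribution margin = 110,860 × R$78.36 = R$8,686,989.60.
EBIT = R$8,686,989.60 − R$3,021,300 = R$5,665,689.60. Interest = R$2,028,900.00.
DOL = R$8,686,989.60 ÷ R$5,665,689.60 = 1.5333; DFL = R$5,665,689.60 ÷ R$3,636,789.60 = 1.5579.
Combined leverage = 1.5333 × 1.5579 = 2.3887.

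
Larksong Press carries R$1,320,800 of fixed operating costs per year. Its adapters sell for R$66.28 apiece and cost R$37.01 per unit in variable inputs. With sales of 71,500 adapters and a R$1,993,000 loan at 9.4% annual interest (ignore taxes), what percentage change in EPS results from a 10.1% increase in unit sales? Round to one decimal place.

Total contribution margin = 71,500 × R$29.27 = R$2,092,805.00.
EBIT = R$2,092,805.00 − R$1,320,800 = R$772,005.00.
After interest of R$187,342.00, pre-tax earnings = R$584,663.00.
Degree of combined leverage = contribution ÷ (EBIT − I) = R$2,092,805.00 ÷ R$584,663.00 = 3.5795.
EPS therefore changes by 3.5795 × (+10.1%) = +36.2%.

+36.2%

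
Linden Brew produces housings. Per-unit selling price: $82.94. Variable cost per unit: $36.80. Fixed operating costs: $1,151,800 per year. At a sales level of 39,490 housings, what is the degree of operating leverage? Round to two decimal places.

Total contribution margin = 39,490 × $46.14 = $1,822,068.60.
Operating income = contribution − fixed costs = $1,822,068.60 − $1,151,800 = $670,268.60.
So DOL = total CM / EBIT = $1,822,068.60 / $670,268.60 = 2.7184.

2.72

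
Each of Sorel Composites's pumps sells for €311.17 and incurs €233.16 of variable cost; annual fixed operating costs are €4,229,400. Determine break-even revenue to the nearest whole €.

CM per unit = €311.17 − €233.16 = €78.01; CM ratio = €78.01 / €311.17 = 0.2507.
Break-even sales = FC ÷ CM ratio = €4,229,400 × €311.17 / €78.01 = €16,870,432.

€16,870,432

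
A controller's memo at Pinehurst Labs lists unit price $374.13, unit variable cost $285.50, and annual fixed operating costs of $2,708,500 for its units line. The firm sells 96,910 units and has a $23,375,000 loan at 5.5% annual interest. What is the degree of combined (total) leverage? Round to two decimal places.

Contribution at this volume is 96,910 × $88.63 = $8,589,133.30.
Subtracting fixed costs: EBIT = $8,589,133.30 − $2,708,500 = $5,880,633.30. Interest = $1,285,625.00.
DOL = $8,589,133.30 ÷ $5,880,633.30 = 1.4606; DFL = $5,880,633.30 ÷ $4,595,008.30 = 1.2798.
Combined leverage = 1.4606 × 1.2798 = 1.8693.

1.87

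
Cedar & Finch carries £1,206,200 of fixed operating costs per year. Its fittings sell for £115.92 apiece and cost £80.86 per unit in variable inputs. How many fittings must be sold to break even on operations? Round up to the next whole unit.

34,404 fittings

Contribution margin per unit = £115.92 − £80.86 = £35.06.
Break-even volume = fixed costs ÷ CM per unit = £1,206,200 ÷ £35.06 = 34,403.88, so 34,404 fittings.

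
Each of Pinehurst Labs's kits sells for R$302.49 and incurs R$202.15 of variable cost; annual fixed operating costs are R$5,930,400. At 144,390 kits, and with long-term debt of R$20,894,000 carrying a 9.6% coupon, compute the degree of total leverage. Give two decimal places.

Contribution at this volume is 144,390 × R$100.34 = R$14,488,092.60.
EBIT = R$14,488,092.60 − R$5,930,400 = R$8,557,692.60. Interest = R$2,005,824.00.
DOL = R$14,488,092.60 ÷ R$8,557,692.60 = 1.6930; DFL = R$8,557,692.60 ÷ R$6,551,868.60 = 1.3061.
Combined leverage = 1.6930 × 1.3061 = 2.2112.

2.21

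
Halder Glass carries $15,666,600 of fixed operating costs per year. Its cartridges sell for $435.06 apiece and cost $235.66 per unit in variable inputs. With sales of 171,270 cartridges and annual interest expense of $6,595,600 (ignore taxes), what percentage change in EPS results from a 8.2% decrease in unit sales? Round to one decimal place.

-23.6%

Contribution at this volume is 171,270 × $199.40 = $34,151,238.00.
Operating income = contribution − fixed costs = $34,151,238.00 − $15,666,600 = $18,484,638.00.
After interest of $6,595,600.00, pre-tax earnings = $11,889,038.00.
Degree of combined leverage = contribution ÷ (EBIT − I) = $34,151,238.00 ÷ $11,889,038.00 = 2.8725.
%ΔEPS = DCL × %ΔSales = 2.8725 × -8.2% = -23.6%.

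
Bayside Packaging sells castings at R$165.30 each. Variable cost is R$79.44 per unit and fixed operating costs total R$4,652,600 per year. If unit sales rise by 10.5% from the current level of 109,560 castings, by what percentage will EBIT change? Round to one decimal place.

+20.8%

Total contribution margin = 109,560 × R$85.86 = R$9,406,821.60.
Operating income = contribution − fixed costs = R$9,406,821.60 − R$4,652,600 = R$4,754,221.60.
Degree of operating leverage = R$9,406,821.60 / R$4,754,221.60 = 1.9786.
%ΔEBIT = DOL × %ΔSales = 1.9786 × +10.5% = +20.8%.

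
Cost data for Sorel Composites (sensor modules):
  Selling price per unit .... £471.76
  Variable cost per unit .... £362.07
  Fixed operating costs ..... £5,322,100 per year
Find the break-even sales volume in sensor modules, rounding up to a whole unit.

48,520 sensor modules

Unit CM = price − variable cost = £471.76 − £362.07 = £109.69.
Units to break even: £5,322,100 ÷ £109.69 = 48,519.46, rounded up to 48,520.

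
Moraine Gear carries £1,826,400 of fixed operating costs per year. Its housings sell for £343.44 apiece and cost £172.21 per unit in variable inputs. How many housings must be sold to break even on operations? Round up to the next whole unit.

Unit CM = price − variable cost = £343.44 − £172.21 = £171.23.
Units to break even: £1,826,400 ÷ £171.23 = 10,666.36, rounded up to 10,667.

10,667 housings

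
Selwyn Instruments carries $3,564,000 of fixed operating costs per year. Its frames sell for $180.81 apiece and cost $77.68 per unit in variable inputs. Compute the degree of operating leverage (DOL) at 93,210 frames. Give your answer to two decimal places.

Contribution at this volume is 93,210 × $103.13 = $9,612,747.30.
Subtracting fixed costs: EBIT = $9,612,747.30 − $3,564,000 = $6,048,747.30.
DOL = contribution ÷ EBIT = $9,612,747.30 ÷ $6,048,747.30 = 1.5892.

1.59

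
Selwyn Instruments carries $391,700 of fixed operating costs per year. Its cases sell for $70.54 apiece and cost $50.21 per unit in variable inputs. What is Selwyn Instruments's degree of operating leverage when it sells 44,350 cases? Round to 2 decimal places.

At 44,350 units, contribution = 44,350 × $20.33 = $901,635.50.
EBIT = $901,635.50 − $391,700 = $509,935.50.
Degree of operating leverage = $901,635.50 / $509,935.50 = 1.7681.

1.77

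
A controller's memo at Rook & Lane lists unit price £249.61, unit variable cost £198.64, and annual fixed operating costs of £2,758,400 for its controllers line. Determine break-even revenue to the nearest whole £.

£13,508,421

CM per unit = £249.61 − £198.64 = £50.97; CM ratio = £50.97 / £249.61 = 0.2042.
Break-even sales = FC ÷ CM ratio = £2,758,400 × £249.61 / £50.97 = £13,508,421.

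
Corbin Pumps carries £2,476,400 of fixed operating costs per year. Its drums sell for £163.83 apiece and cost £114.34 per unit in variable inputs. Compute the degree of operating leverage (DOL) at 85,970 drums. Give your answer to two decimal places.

At 85,970 units, contribution = 85,970 × £49.49 = £4,254,655.30.
Operating income = contribution − fixed costs = £4,254,655.30 − £2,476,400 = £1,778,255.30.
DOL = contribution ÷ EBIT = £4,254,655.30 ÷ £1,778,255.30 = 2.3926.

2.39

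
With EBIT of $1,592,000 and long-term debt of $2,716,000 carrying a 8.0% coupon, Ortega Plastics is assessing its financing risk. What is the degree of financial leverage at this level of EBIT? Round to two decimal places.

1.16

Interest = $217,280.00.
Degree of financial leverage = EBIT / (EBIT − interest) = $1,592,000 / $1,374,720.00 = 1.1581.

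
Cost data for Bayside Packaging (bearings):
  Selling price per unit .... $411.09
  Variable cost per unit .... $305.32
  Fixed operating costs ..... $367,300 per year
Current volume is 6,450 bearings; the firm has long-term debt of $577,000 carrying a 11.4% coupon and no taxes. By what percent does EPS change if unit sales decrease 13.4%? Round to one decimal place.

-36.7%

At 6,450 units, contribution = 6,450 × $105.77 = $682,216.50.
EBIT = $682,216.50 − $367,300 = $314,916.50.
Interest = $65,778.00, so EBIT − I = $249,138.50.
Degree of combined leverage = contribution ÷ (EBIT − I) = $682,216.50 ÷ $249,138.50 = 2.7383.
%ΔEPS = DCL × %ΔSales = 2.7383 × -13.4% = -36.7%.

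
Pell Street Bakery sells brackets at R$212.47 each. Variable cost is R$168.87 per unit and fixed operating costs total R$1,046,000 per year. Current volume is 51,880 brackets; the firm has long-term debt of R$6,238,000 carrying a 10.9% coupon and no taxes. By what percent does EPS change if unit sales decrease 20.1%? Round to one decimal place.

At 51,880 units, contribution = 51,880 × R$43.60 = R$2,261,968.00.
EBIT = R$2,261,968.00 − R$1,046,000 = R$1,215,968.00.
After interest of R$679,942.00, pre-tax earnings = R$536,026.00.
DCL = total CM / (EBIT − I) = R$2,261,968.00 / R$536,026.00 = 4.2199.
EPS therefore changes by 4.2199 × (-20.1%) = -84.8%.

-84.8%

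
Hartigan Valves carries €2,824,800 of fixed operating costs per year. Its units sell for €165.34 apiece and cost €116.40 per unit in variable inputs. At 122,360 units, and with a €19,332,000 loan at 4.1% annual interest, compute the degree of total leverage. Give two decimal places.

Contribution at this volume is 122,360 × €48.94 = €5,988,298.40.
Subtracting fixed costs: EBIT = €5,988,298.40 − €2,824,800 = €3,163,498.40. Interest = €792,612.00, so EBIT − I = €2,370,886.40.
Degree of total leverage = total CM / (EBIT − interest) = €5,988,298.40 / €2,370,886.40 = 2.5258.

2.53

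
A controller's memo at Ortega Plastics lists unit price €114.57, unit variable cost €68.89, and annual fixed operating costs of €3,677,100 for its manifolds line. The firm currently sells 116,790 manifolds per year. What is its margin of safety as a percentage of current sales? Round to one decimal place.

Contribution margin per unit = €114.57 − €68.89 = €45.68. Break-even units = €3,677,100 ÷ €45.68 = 80,496.94; break-even revenue = 80,496.94 × €114.57 = €9,222,533.87.
Current sales = 116,790 × €114.57 = €13,380,630.30.
Margin of safety = (€13,380,630.30 − €9,222,533.87) ÷ €13,380,630.30 = 31.1%.

31.1%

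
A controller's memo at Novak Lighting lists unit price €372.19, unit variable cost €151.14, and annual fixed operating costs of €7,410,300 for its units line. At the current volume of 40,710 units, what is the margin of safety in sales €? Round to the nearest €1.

€2,674,861

Unit CM = price − variable cost = €372.19 − €151.14 = €221.05. Break-even units = €7,410,300 ÷ €221.05 = 33,523.18; break-even revenue = 33,523.18 × €372.19 = €12,476,994.15.
Current sales = 40,710 × €372.19 = €15,151,854.90.
Margin of safety = €15,151,854.90 − €12,476,994.15 = €2,674,861.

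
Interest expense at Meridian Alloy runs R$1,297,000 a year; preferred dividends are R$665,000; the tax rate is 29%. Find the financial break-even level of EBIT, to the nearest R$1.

R$2,233,620

Preferred dividends are paid after tax, so their pre-tax equivalent is R$665,000 ÷ (1 − 0.29) = R$936,619.72.
EPS = 0 when EBIT covers interest plus the pre-tax preferred burden: R$1,297,000 + R$936,619.72 = R$2,233,619.72.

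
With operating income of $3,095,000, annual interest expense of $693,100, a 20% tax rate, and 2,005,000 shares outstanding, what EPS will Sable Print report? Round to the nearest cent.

Pre-tax income = $3,095,000 − $693,100.00 = $2,401,900.00.
After tax at 20%: net income = $2,401,900.00 × 0.80 = $1,921,520.00.
Per share: $1,921,520.00 / 2,005,000 shares = $0.96.

$0.96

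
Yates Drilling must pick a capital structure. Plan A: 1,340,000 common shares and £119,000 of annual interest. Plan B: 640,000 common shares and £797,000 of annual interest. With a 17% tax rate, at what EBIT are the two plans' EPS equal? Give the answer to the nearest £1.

£1,416,886

Set EPS_A = EPS_B: (EBIT − £119,000)(1 − 0.17) ÷ 1,340,000 = (EBIT − £797,000)(1 − 0.17) ÷ 640,000.
The (1 − t) factor cancels: (EBIT − 119,000) × 640,000 = (EBIT − 797,000) × 1,340,000.
Solving, EBIT = (797,000·1,340,000 − 119,000·640,000) / (1,340,000 − 640,000) = 991,820,000,000 / 700,000 = 1,416,885.71.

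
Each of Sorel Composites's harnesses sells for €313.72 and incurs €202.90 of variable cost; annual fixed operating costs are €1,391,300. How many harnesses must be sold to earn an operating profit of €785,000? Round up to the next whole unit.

Contribution margin per unit = €313.72 − €202.90 = €110.82.
Units = (FC + target) / CM = (€1,391,300 + €785,000) / €110.82 = 19,638.15, so 19,639 harnesses.

19,639 harnesses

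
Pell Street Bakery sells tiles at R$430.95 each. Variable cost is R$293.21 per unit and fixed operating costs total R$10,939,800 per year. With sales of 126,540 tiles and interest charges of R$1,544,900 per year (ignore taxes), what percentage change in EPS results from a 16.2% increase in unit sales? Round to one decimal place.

+57.1%

Contribution at this volume is 126,540 × R$137.74 = R$17,429,619.60.
EBIT = R$17,429,619.60 − R$10,939,800 = R$6,489,819.60.
Interest = R$1,544,900.00, so EBIT − I = R$4,944,919.60.
Degree of combined leverage = contribution ÷ (EBIT − I) = R$17,429,619.60 ÷ R$4,944,919.60 = 3.5248.
EPS therefore changes by 3.5248 × (+16.2%) = +57.1%.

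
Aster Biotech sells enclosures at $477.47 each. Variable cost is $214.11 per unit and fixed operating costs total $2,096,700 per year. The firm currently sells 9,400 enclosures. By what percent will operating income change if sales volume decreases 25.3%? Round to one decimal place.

At 9,400 units, contribution = 9,400 × $263.36 = $2,475,584.00.
EBIT = $2,475,584.00 − $2,096,700 = $378,884.00.
DOL = contribution ÷ EBIT = $2,475,584.00 ÷ $378,884.00 = 6.5339.
So EBIT moves 6.5339 × (-25.3%) = -165.3%.

-165.3%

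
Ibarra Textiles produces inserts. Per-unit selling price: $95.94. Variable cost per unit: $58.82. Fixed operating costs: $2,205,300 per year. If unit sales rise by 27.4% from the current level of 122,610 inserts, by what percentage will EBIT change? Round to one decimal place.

+53.2%

Total contribution margin = 122,610 × $37.12 = $4,551,283.20.
EBIT = $4,551,283.20 − $2,205,300 = $2,345,983.20.
DOL = contribution ÷ EBIT = $4,551,283.20 ÷ $2,345,983.20 = 1.9400.
Operating income changes by 1.9400 × +27.4% = +53.2%.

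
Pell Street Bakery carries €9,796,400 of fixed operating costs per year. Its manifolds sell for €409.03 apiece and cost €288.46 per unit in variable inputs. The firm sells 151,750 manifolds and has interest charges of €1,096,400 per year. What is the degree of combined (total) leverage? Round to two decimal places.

2.47

Contribution at this volume is 151,750 × €120.57 = €18,296,497.50.
Subtracting fixed costs: EBIT = €18,296,497.50 − €9,796,400 = €8,500,097.50. Interest = €1,096,400.00, so EBIT − I = €7,403,697.50.
DCL = contribution ÷ (EBIT − I) = €18,296,497.50 ÷ €7,403,697.50 = 2.4713.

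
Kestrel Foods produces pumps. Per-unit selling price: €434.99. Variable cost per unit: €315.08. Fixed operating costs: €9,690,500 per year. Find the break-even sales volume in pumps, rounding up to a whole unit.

80,815 pumps

Unit CM = price − variable cost = €434.99 − €315.08 = €119.91.
Break-even volume = fixed costs ÷ CM per unit = €9,690,500 ÷ €119.91 = 80,814.78, so 80,815 pumps.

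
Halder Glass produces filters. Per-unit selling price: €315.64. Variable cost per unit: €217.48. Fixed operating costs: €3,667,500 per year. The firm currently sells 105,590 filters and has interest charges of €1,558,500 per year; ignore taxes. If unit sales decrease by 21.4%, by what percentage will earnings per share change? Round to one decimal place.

At 105,590 units, contribution = 105,590 × €98.16 = €10,364,714.40.
Subtracting fixed costs: EBIT = €10,364,714.40 − €3,667,500 = €6,697,214.40.
Interest = €1,558,500.00, so EBIT − I = €5,138,714.40.
Degree of combined leverage = contribution ÷ (EBIT − I) = €10,364,714.40 ÷ €5,138,714.40 = 2.0170.
%ΔEPS = DCL × %ΔSales = 2.0170 × -21.4% = -43.2%.

-43.2%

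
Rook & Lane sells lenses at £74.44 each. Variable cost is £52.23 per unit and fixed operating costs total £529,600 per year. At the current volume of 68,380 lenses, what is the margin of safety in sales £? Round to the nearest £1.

Each unit contributes £74.44 − £52.23 = £22.21. Break-even units = £529,600 ÷ £22.21 = 23,845.11; break-even revenue = 23,845.11 × £74.44 = £1,775,030.35.
Actual sales revenue = 68,380 × £74.44 = £5,090,207.20.
Margin of safety = £5,090,207.20 − £1,775,030.35 = £3,315,177.

£3,315,177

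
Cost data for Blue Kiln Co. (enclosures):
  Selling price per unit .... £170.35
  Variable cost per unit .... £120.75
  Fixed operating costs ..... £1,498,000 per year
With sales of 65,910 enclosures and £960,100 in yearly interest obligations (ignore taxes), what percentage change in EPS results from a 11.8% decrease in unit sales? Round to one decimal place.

-47.6%

At 65,910 units, contribution = 65,910 × £49.60 = £3,269,136.00.
Subtracting fixed costs: EBIT = £3,269,136.00 − £1,498,000 = £1,771,136.00.
Interest = £960,100.00, so EBIT − I = £811,036.00.
DCL = total CM / (EBIT − I) = £3,269,136.00 / £811,036.00 = 4.0308.
%ΔEPS = DCL × %ΔSales = 4.0308 × -11.8% = -47.6%.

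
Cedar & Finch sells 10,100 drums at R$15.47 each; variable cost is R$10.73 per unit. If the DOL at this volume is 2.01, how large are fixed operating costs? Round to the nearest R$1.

R$24,056

Total contribution margin = 10,100 × R$4.74 = R$47,874.00.
Since DOL = CM ÷ EBIT, EBIT = R$47,874.00 ÷ 2.01 = R$23,817.91.
Fixed costs = CM − EBIT = R$47,874.00 − R$23,817.91 = R$24,056.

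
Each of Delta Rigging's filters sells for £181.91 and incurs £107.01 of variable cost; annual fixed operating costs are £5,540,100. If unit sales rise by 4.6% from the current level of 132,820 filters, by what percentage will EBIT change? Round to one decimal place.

+10.4%

At 132,820 units, contribution = 132,820 × £74.90 = £9,948,218.00.
EBIT = £9,948,218.00 − £5,540,100 = £4,408,118.00.
DOL = contribution ÷ EBIT = £9,948,218.00 ÷ £4,408,118.00 = 2.2568.
%ΔEBIT = DOL × %ΔSales = 2.2568 × +4.6% = +10.4%.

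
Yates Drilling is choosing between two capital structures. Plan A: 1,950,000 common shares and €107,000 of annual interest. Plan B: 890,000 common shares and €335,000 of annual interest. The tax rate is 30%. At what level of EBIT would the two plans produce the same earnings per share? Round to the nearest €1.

At indifference, (EBIT − 107,000)(1 − t)/1,950,000 = (EBIT − 335,000)(1 − t)/890,000.
Cancelling (1 − t) and cross-multiplying: 890,000·(EBIT − 107,000) = 1,950,000·(EBIT − 335,000).
Solving, EBIT = (335,000·1,950,000 − 107,000·890,000) / (1,950,000 − 890,000) = 558,020,000,000 / 1,060,000 = 526,433.96.

€526,434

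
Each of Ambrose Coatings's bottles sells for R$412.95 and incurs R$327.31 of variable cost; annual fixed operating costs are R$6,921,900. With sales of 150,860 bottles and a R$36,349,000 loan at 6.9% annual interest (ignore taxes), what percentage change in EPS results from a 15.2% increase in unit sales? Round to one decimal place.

+56.3%

Total contribution margin = 150,860 × R$85.64 = R$12,919,650.40.
Subtracting fixed costs: EBIT = R$12,919,650.40 − R$6,921,900 = R$5,997,750.40.
After interest of R$2,508,081.00, pre-tax earnings = R$3,489,669.40.
Degree of combined leverage = contribution ÷ (EBIT − I) = R$12,919,650.40 ÷ R$3,489,669.40 = 3.7023.
EPS therefore changes by 3.7023 × (+15.2%) = +56.3%.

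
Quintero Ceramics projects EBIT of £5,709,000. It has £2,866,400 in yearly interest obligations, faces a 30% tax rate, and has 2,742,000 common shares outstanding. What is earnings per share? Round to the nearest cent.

Pre-tax income = £5,709,000 − £2,866,400.00 = £2,842,600.00.
After tax at 30%: net income = £2,842,600.00 × 0.70 = £1,989,820.00.
EPS = £1,989,820.00 ÷ 2,742,000 = £0.73.

£0.73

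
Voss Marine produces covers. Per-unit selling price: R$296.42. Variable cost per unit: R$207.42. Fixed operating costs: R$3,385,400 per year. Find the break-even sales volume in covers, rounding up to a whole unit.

38,039 covers

Unit CM = price − variable cost = R$296.42 − R$207.42 = R$89.00.
Break-even Q = R$3,385,400 / R$89.00 = 38,038.20 → 38,039 covers.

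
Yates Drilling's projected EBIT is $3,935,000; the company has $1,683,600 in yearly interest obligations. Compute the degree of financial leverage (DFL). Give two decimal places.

Annual interest charges come to $1,683,600.00.
DFL = EBIT ÷ (EBIT − I) = $3,935,000 ÷ ($3,935,000 − $1,683,600.00) = $3,935,000 ÷ $2,251,400.00 = 1.7478.

1.75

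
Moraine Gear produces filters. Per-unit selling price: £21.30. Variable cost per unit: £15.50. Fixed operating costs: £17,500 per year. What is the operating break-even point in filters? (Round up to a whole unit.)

Unit CM = price − variable cost = £21.30 − £15.50 = £5.80.
Units to break even: £17,500 ÷ £5.80 = 3,017.24, rounded up to 3,018.

3,018 filters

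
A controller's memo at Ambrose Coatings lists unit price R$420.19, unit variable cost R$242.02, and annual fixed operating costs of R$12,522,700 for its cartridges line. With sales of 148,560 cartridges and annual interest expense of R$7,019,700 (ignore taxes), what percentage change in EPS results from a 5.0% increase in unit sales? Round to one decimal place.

Total contribution margin = 148,560 × R$178.17 = R$26,468,935.20.
Subtracting fixed costs: EBIT = R$26,468,935.20 − R$12,522,700 = R$13,946,235.20.
Interest = R$7,019,700.00, so EBIT − I = R$6,926,535.20.
Degree of combined leverage = contribution ÷ (EBIT − I) = R$26,468,935.20 ÷ R$6,926,535.20 = 3.8214.
%ΔEPS = DCL × %ΔSales = 3.8214 × +5.0% = +19.1%.

+19.1%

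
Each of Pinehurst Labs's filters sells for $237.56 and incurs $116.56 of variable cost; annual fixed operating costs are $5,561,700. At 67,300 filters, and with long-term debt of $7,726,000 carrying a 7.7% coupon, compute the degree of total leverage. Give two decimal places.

4.10

Contribution at this volume is 67,300 × $121.00 = $8,143,300.00.
EBIT = $8,143,300.00 − $5,561,700 = $2,581,600.00. Interest = $594,902.00.
DOL = $8,143,300.00 ÷ $2,581,600.00 = 3.1544; DFL = $2,581,600.00 ÷ $1,986,698.00 = 1.2994.
Combined leverage = 3.1544 × 1.2994 = 4.0988.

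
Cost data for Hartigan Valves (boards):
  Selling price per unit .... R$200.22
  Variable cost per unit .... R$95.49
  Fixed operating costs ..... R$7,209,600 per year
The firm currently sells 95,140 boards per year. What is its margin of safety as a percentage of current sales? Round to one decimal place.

27.6%

Contribution margin per unit = R$200.22 − R$95.49 = R$104.73. Break-even units = R$7,209,600 ÷ R$104.73 = 68,839.87; break-even revenue = 68,839.87 × R$200.22 = R$13,783,119.56.
Current sales = 95,140 × R$200.22 = R$19,048,930.80.
Margin of safety = (R$19,048,930.80 − R$13,783,119.56) ÷ R$19,048,930.80 = 27.6%.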